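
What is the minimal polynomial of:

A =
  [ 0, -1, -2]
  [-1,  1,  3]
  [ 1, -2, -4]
x^3 + 3*x^2 + 3*x + 1

The characteristic polynomial is χ_A(x) = (x + 1)^3, so the eigenvalues are known. The minimal polynomial is
  m_A(x) = Π_λ (x − λ)^{k_λ}
where k_λ is the size of the *largest* Jordan block for λ (equivalently, the smallest k with (A − λI)^k v = 0 for every generalised eigenvector v of λ).

  λ = -1: largest Jordan block has size 3, contributing (x + 1)^3

So m_A(x) = (x + 1)^3 = x^3 + 3*x^2 + 3*x + 1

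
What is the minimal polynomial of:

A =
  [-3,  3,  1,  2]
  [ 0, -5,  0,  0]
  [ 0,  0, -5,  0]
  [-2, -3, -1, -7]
x^2 + 10*x + 25

The characteristic polynomial is χ_A(x) = (x + 5)^4, so the eigenvalues are known. The minimal polynomial is
  m_A(x) = Π_λ (x − λ)^{k_λ}
where k_λ is the size of the *largest* Jordan block for λ (equivalently, the smallest k with (A − λI)^k v = 0 for every generalised eigenvector v of λ).

  λ = -5: largest Jordan block has size 2, contributing (x + 5)^2

So m_A(x) = (x + 5)^2 = x^2 + 10*x + 25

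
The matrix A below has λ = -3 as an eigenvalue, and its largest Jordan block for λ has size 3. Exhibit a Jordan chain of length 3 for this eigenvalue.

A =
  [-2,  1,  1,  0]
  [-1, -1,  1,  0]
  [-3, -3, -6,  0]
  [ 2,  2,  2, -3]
A Jordan chain for λ = -3 of length 3:
v_1 = (-3, -6, 9, -6)ᵀ
v_2 = (1, -1, -3, 2)ᵀ
v_3 = (1, 0, 0, 0)ᵀ

Let N = A − (-3)·I. We want v_3 with N^3 v_3 = 0 but N^2 v_3 ≠ 0; then v_{j-1} := N · v_j for j = 3, …, 2.

Pick v_3 = (1, 0, 0, 0)ᵀ.
Then v_2 = N · v_3 = (1, -1, -3, 2)ᵀ.
Then v_1 = N · v_2 = (-3, -6, 9, -6)ᵀ.

Sanity check: (A − (-3)·I) v_1 = (0, 0, 0, 0)ᵀ = 0. ✓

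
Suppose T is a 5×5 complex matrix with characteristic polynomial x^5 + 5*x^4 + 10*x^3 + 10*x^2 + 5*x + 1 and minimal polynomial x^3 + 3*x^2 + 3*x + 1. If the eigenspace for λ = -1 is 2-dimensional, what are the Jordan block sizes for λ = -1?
Block sizes for λ = -1: [3, 2]

Step 1 — from the characteristic polynomial, algebraic multiplicity of λ = -1 is 5. From dim ker(T − (-1)·I) = 2, there are exactly 2 Jordan blocks for λ = -1.
Step 2 — from the minimal polynomial, the factor (x + 1)^3 tells us the largest block for λ = -1 has size 3.
Step 3 — with total size 5, 2 blocks, and largest block 3, the block sizes (in nonincreasing order) are [3, 2].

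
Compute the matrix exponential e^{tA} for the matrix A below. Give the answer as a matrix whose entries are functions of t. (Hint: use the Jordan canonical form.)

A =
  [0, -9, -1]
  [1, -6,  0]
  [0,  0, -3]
e^{tA} =
  [3*t*exp(-3*t) + exp(-3*t), -9*t*exp(-3*t), -3*t^2*exp(-3*t)/2 - t*exp(-3*t)]
  [t*exp(-3*t), -3*t*exp(-3*t) + exp(-3*t), -t^2*exp(-3*t)/2]
  [0, 0, exp(-3*t)]

Strategy: write A = P · J · P⁻¹ where J is a Jordan canonical form, so e^{tA} = P · e^{tJ} · P⁻¹, and e^{tJ} can be computed block-by-block.

A has Jordan form
J =
  [-3,  1,  0]
  [ 0, -3,  1]
  [ 0,  0, -3]
(up to reordering of blocks).

Per-block formulas:
  For a 3×3 Jordan block J_3(-3): exp(t · J_3(-3)) = e^(-3t)·(I + t·N + (t^2/2)·N^2), where N is the 3×3 nilpotent shift.

After assembling e^{tJ} and conjugating by P, we get:

e^{tA} =
  [3*t*exp(-3*t) + exp(-3*t), -9*t*exp(-3*t), -3*t^2*exp(-3*t)/2 - t*exp(-3*t)]
  [t*exp(-3*t), -3*t*exp(-3*t) + exp(-3*t), -t^2*exp(-3*t)/2]
  [0, 0, exp(-3*t)]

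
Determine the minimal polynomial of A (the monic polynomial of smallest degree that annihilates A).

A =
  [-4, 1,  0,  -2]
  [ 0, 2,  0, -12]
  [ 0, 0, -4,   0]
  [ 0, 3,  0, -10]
x^2 + 8*x + 16

The characteristic polynomial is χ_A(x) = (x + 4)^4, so the eigenvalues are known. The minimal polynomial is
  m_A(x) = Π_λ (x − λ)^{k_λ}
where k_λ is the size of the *largest* Jordan block for λ (equivalently, the smallest k with (A − λI)^k v = 0 for every generalised eigenvector v of λ).

  λ = -4: largest Jordan block has size 2, contributing (x + 4)^2

So m_A(x) = (x + 4)^2 = x^2 + 8*x + 16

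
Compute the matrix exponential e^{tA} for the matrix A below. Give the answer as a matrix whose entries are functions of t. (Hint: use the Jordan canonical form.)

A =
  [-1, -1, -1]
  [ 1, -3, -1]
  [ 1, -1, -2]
e^{tA} =
  [-t^2*exp(-2*t)/2 + t*exp(-2*t) + exp(-2*t), t^2*exp(-2*t)/2 - t*exp(-2*t), -t*exp(-2*t)]
  [-t^2*exp(-2*t)/2 + t*exp(-2*t), t^2*exp(-2*t)/2 - t*exp(-2*t) + exp(-2*t), -t*exp(-2*t)]
  [t*exp(-2*t), -t*exp(-2*t), exp(-2*t)]

Strategy: write A = P · J · P⁻¹ where J is a Jordan canonical form, so e^{tA} = P · e^{tJ} · P⁻¹, and e^{tJ} can be computed block-by-block.

A has Jordan form
J =
  [-2,  1,  0]
  [ 0, -2,  1]
  [ 0,  0, -2]
(up to reordering of blocks).

Per-block formulas:
  For a 3×3 Jordan block J_3(-2): exp(t · J_3(-2)) = e^(-2t)·(I + t·N + (t^2/2)·N^2), where N is the 3×3 nilpotent shift.

After assembling e^{tJ} and conjugating by P, we get:

e^{tA} =
  [-t^2*exp(-2*t)/2 + t*exp(-2*t) + exp(-2*t), t^2*exp(-2*t)/2 - t*exp(-2*t), -t*exp(-2*t)]
  [-t^2*exp(-2*t)/2 + t*exp(-2*t), t^2*exp(-2*t)/2 - t*exp(-2*t) + exp(-2*t), -t*exp(-2*t)]
  [t*exp(-2*t), -t*exp(-2*t), exp(-2*t)]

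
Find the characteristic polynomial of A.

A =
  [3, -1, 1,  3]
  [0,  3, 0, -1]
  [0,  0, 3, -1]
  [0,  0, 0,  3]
x^4 - 12*x^3 + 54*x^2 - 108*x + 81

Expanding det(x·I − A) (e.g. by cofactor expansion or by noting that A is similar to its Jordan form J, which has the same characteristic polynomial as A) gives
  χ_A(x) = x^4 - 12*x^3 + 54*x^2 - 108*x + 81
which factors as (x - 3)^4. The eigenvalues (with algebraic multiplicities) are λ = 3 with multiplicity 4.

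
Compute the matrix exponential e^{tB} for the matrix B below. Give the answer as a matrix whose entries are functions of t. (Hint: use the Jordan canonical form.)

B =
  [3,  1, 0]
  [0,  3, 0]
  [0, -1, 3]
e^{tB} =
  [exp(3*t), t*exp(3*t), 0]
  [0, exp(3*t), 0]
  [0, -t*exp(3*t), exp(3*t)]

Strategy: write B = P · J · P⁻¹ where J is a Jordan canonical form, so e^{tB} = P · e^{tJ} · P⁻¹, and e^{tJ} can be computed block-by-block.

B has Jordan form
J =
  [3, 1, 0]
  [0, 3, 0]
  [0, 0, 3]
(up to reordering of blocks).

Per-block formulas:
  For a 2×2 Jordan block J_2(3): exp(t · J_2(3)) = e^(3t)·(I + t·N), where N is the 2×2 nilpotent shift.
  For a 1×1 block at λ = 3: exp(t · [3]) = [e^(3t)].

After assembling e^{tJ} and conjugating by P, we get:

e^{tB} =
  [exp(3*t), t*exp(3*t), 0]
  [0, exp(3*t), 0]
  [0, -t*exp(3*t), exp(3*t)]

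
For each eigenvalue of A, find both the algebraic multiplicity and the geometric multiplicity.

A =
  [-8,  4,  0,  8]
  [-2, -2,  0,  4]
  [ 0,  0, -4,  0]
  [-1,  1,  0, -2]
λ = -4: alg = 4, geom = 3

Step 1 — factor the characteristic polynomial to read off the algebraic multiplicities:
  χ_A(x) = (x + 4)^4

Step 2 — compute geometric multiplicities via the rank-nullity identity g(λ) = n − rank(A − λI):
  rank(A − (-4)·I) = 1, so dim ker(A − (-4)·I) = n − 1 = 3

Summary:
  λ = -4: algebraic multiplicity = 4, geometric multiplicity = 3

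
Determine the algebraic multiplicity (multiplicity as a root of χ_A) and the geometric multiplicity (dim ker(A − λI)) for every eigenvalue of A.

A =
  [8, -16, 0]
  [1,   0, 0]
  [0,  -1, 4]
λ = 4: alg = 3, geom = 1

Step 1 — factor the characteristic polynomial to read off the algebraic multiplicities:
  χ_A(x) = (x - 4)^3

Step 2 — compute geometric multiplicities via the rank-nullity identity g(λ) = n − rank(A − λI):
  rank(A − (4)·I) = 2, so dim ker(A − (4)·I) = n − 2 = 1

Summary:
  λ = 4: algebraic multiplicity = 3, geometric multiplicity = 1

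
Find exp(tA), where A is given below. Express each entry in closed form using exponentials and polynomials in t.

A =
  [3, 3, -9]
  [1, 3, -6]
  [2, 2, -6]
e^{tA} =
  [-3*t^2 + 3*t + 1, 3*t, 9*t^2/2 - 9*t]
  [-3*t^2 + t, 3*t + 1, 9*t^2/2 - 6*t]
  [-2*t^2 + 2*t, 2*t, 3*t^2 - 6*t + 1]

Strategy: write A = P · J · P⁻¹ where J is a Jordan canonical form, so e^{tA} = P · e^{tJ} · P⁻¹, and e^{tJ} can be computed block-by-block.

A has Jordan form
J =
  [0, 1, 0]
  [0, 0, 1]
  [0, 0, 0]
(up to reordering of blocks).

Per-block formulas:
  For a 3×3 Jordan block J_3(0): exp(t · J_3(0)) = e^(0t)·(I + t·N + (t^2/2)·N^2), where N is the 3×3 nilpotent shift.

After assembling e^{tJ} and conjugating by P, we get:

e^{tA} =
  [-3*t^2 + 3*t + 1, 3*t, 9*t^2/2 - 9*t]
  [-3*t^2 + t, 3*t + 1, 9*t^2/2 - 6*t]
  [-2*t^2 + 2*t, 2*t, 3*t^2 - 6*t + 1]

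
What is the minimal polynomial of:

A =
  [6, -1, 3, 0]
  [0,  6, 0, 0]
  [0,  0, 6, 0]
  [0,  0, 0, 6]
x^2 - 12*x + 36

The characteristic polynomial is χ_A(x) = (x - 6)^4, so the eigenvalues are known. The minimal polynomial is
  m_A(x) = Π_λ (x − λ)^{k_λ}
where k_λ is the size of the *largest* Jordan block for λ (equivalently, the smallest k with (A − λI)^k v = 0 for every generalised eigenvector v of λ).

  λ = 6: largest Jordan block has size 2, contributing (x − 6)^2

So m_A(x) = (x - 6)^2 = x^2 - 12*x + 36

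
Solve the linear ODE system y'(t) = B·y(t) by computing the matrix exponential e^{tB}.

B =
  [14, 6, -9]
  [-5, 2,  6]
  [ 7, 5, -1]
e^{tB} =
  [-6*t^2*exp(5*t) + 9*t*exp(5*t) + exp(5*t), -9*t^2*exp(5*t)/2 + 6*t*exp(5*t), 9*t^2*exp(5*t)/2 - 9*t*exp(5*t)]
  [6*t^2*exp(5*t) - 5*t*exp(5*t), 9*t^2*exp(5*t)/2 - 3*t*exp(5*t) + exp(5*t), -9*t^2*exp(5*t)/2 + 6*t*exp(5*t)]
  [-2*t^2*exp(5*t) + 7*t*exp(5*t), -3*t^2*exp(5*t)/2 + 5*t*exp(5*t), 3*t^2*exp(5*t)/2 - 6*t*exp(5*t) + exp(5*t)]

Strategy: write B = P · J · P⁻¹ where J is a Jordan canonical form, so e^{tB} = P · e^{tJ} · P⁻¹, and e^{tJ} can be computed block-by-block.

B has Jordan form
J =
  [5, 1, 0]
  [0, 5, 1]
  [0, 0, 5]
(up to reordering of blocks).

Per-block formulas:
  For a 3×3 Jordan block J_3(5): exp(t · J_3(5)) = e^(5t)·(I + t·N + (t^2/2)·N^2), where N is the 3×3 nilpotent shift.

After assembling e^{tJ} and conjugating by P, we get:

e^{tB} =
  [-6*t^2*exp(5*t) + 9*t*exp(5*t) + exp(5*t), -9*t^2*exp(5*t)/2 + 6*t*exp(5*t), 9*t^2*exp(5*t)/2 - 9*t*exp(5*t)]
  [6*t^2*exp(5*t) - 5*t*exp(5*t), 9*t^2*exp(5*t)/2 - 3*t*exp(5*t) + exp(5*t), -9*t^2*exp(5*t)/2 + 6*t*exp(5*t)]
  [-2*t^2*exp(5*t) + 7*t*exp(5*t), -3*t^2*exp(5*t)/2 + 5*t*exp(5*t), 3*t^2*exp(5*t)/2 - 6*t*exp(5*t) + exp(5*t)]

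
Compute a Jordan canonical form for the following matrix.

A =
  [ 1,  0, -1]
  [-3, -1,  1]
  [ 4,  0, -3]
J_3(-1)

The characteristic polynomial is
  det(x·I − A) = x^3 + 3*x^2 + 3*x + 1 = (x + 1)^3

Eigenvalues and multiplicities (the geometric multiplicity of λ is n − rank(A − λI), which equals the number of Jordan blocks for λ):
  λ = -1: algebraic multiplicity = 3, geometric multiplicity = 1

Determining the block sizes for each eigenvalue:
  λ = -1: one block (gm = 1), so the single block has size am = 3 → block sizes [3]

Assembling the blocks gives a Jordan form
J =
  [-1,  1,  0]
  [ 0, -1,  1]
  [ 0,  0, -1]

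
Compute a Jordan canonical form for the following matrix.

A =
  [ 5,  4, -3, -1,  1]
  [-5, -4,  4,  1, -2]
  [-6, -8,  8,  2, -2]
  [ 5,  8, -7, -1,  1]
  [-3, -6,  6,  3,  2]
J_3(2) ⊕ J_1(2) ⊕ J_1(2)

The characteristic polynomial is
  det(x·I − A) = x^5 - 10*x^4 + 40*x^3 - 80*x^2 + 80*x - 32 = (x - 2)^5

Eigenvalues and multiplicities (the geometric multiplicity of λ is n − rank(A − λI), which equals the number of Jordan blocks for λ):
  λ = 2: algebraic multiplicity = 5, geometric multiplicity = 3

Determining the block sizes for each eigenvalue:
  λ = 2: with am = 5 and gm = 3, the partition is not yet determined (e.g. several partitions of 5 into 3 parts exist). Let N = A − (2)·I. Computing rank(N^1) = 2, rank(N^2) = 1, rank(N^3) = 0; the number of blocks of size ≥ j is rank(N^{j−1}) − rank(N^j), giving [3, 1, 1]. So we have 1 block(s) of size 3, 2 block(s) of size 1 → block sizes [3, 1, 1]

Assembling the blocks gives a Jordan form
J =
  [2, 1, 0, 0, 0]
  [0, 2, 1, 0, 0]
  [0, 0, 2, 0, 0]
  [0, 0, 0, 2, 0]
  [0, 0, 0, 0, 2]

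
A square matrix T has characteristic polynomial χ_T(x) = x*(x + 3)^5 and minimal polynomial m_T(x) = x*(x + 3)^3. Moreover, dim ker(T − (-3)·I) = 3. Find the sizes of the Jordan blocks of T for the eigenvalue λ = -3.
Block sizes for λ = -3: [3, 1, 1]

Step 1 — from the characteristic polynomial, algebraic multiplicity of λ = -3 is 5. From dim ker(T − (-3)·I) = 3, there are exactly 3 Jordan blocks for λ = -3.
Step 2 — from the minimal polynomial, the factor (x + 3)^3 tells us the largest block for λ = -3 has size 3.
Step 3 — with total size 5, 3 blocks, and largest block 3, the block sizes (in nonincreasing order) are [3, 1, 1].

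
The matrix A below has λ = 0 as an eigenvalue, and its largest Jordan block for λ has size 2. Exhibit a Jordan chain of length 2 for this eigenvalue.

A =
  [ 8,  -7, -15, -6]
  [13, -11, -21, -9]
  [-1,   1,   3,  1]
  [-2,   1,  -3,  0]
A Jordan chain for λ = 0 of length 2:
v_1 = (8, 13, -1, -2)ᵀ
v_2 = (1, 0, 0, 0)ᵀ

Let N = A − (0)·I. We want v_2 with N^2 v_2 = 0 but N^1 v_2 ≠ 0; then v_{j-1} := N · v_j for j = 2, …, 2.

Pick v_2 = (1, 0, 0, 0)ᵀ.
Then v_1 = N · v_2 = (8, 13, -1, -2)ᵀ.

Sanity check: (A − (0)·I) v_1 = (0, 0, 0, 0)ᵀ = 0. ✓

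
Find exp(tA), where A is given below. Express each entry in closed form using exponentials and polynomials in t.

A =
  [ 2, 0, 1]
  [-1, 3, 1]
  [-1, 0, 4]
e^{tA} =
  [-t*exp(3*t) + exp(3*t), 0, t*exp(3*t)]
  [-t*exp(3*t), exp(3*t), t*exp(3*t)]
  [-t*exp(3*t), 0, t*exp(3*t) + exp(3*t)]

Strategy: write A = P · J · P⁻¹ where J is a Jordan canonical form, so e^{tA} = P · e^{tJ} · P⁻¹, and e^{tJ} can be computed block-by-block.

A has Jordan form
J =
  [3, 1, 0]
  [0, 3, 0]
  [0, 0, 3]
(up to reordering of blocks).

Per-block formulas:
  For a 1×1 block at λ = 3: exp(t · [3]) = [e^(3t)].
  For a 2×2 Jordan block J_2(3): exp(t · J_2(3)) = e^(3t)·(I + t·N), where N is the 2×2 nilpotent shift.

After assembling e^{tJ} and conjugating by P, we get:

e^{tA} =
  [-t*exp(3*t) + exp(3*t), 0, t*exp(3*t)]
  [-t*exp(3*t), exp(3*t), t*exp(3*t)]
  [-t*exp(3*t), 0, t*exp(3*t) + exp(3*t)]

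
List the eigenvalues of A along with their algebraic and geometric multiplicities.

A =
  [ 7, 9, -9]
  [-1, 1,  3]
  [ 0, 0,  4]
λ = 4: alg = 3, geom = 2

Step 1 — factor the characteristic polynomial to read off the algebraic multiplicities:
  χ_A(x) = (x - 4)^3

Step 2 — compute geometric multiplicities via the rank-nullity identity g(λ) = n − rank(A − λI):
  rank(A − (4)·I) = 1, so dim ker(A − (4)·I) = n − 1 = 2

Summary:
  λ = 4: algebraic multiplicity = 3, geometric multiplicity = 2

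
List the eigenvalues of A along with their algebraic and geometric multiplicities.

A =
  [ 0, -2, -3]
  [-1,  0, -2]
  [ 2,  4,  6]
λ = 2: alg = 3, geom = 1

Step 1 — factor the characteristic polynomial to read off the algebraic multiplicities:
  χ_A(x) = (x - 2)^3

Step 2 — compute geometric multiplicities via the rank-nullity identity g(λ) = n − rank(A − λI):
  rank(A − (2)·I) = 2, so dim ker(A − (2)·I) = n − 2 = 1

Summary:
  λ = 2: algebraic multiplicity = 3, geometric multiplicity = 1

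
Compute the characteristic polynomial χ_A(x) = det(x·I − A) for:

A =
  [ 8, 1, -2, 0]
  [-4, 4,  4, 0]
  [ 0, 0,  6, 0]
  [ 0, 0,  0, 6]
x^4 - 24*x^3 + 216*x^2 - 864*x + 1296

Expanding det(x·I − A) (e.g. by cofactor expansion or by noting that A is similar to its Jordan form J, which has the same characteristic polynomial as A) gives
  χ_A(x) = x^4 - 24*x^3 + 216*x^2 - 864*x + 1296
which factors as (x - 6)^4. The eigenvalues (with algebraic multiplicities) are λ = 6 with multiplicity 4.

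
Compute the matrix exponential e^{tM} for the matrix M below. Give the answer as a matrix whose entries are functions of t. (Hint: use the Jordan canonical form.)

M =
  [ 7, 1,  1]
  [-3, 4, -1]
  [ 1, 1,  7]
e^{tM} =
  [-t^2*exp(6*t)/2 + t*exp(6*t) + exp(6*t), t*exp(6*t), t^2*exp(6*t)/2 + t*exp(6*t)]
  [t^2*exp(6*t) - 3*t*exp(6*t), -2*t*exp(6*t) + exp(6*t), -t^2*exp(6*t) - t*exp(6*t)]
  [-t^2*exp(6*t)/2 + t*exp(6*t), t*exp(6*t), t^2*exp(6*t)/2 + t*exp(6*t) + exp(6*t)]

Strategy: write M = P · J · P⁻¹ where J is a Jordan canonical form, so e^{tM} = P · e^{tJ} · P⁻¹, and e^{tJ} can be computed block-by-block.

M has Jordan form
J =
  [6, 1, 0]
  [0, 6, 1]
  [0, 0, 6]
(up to reordering of blocks).

Per-block formulas:
  For a 3×3 Jordan block J_3(6): exp(t · J_3(6)) = e^(6t)·(I + t·N + (t^2/2)·N^2), where N is the 3×3 nilpotent shift.

After assembling e^{tJ} and conjugating by P, we get:

e^{tM} =
  [-t^2*exp(6*t)/2 + t*exp(6*t) + exp(6*t), t*exp(6*t), t^2*exp(6*t)/2 + t*exp(6*t)]
  [t^2*exp(6*t) - 3*t*exp(6*t), -2*t*exp(6*t) + exp(6*t), -t^2*exp(6*t) - t*exp(6*t)]
  [-t^2*exp(6*t)/2 + t*exp(6*t), t*exp(6*t), t^2*exp(6*t)/2 + t*exp(6*t) + exp(6*t)]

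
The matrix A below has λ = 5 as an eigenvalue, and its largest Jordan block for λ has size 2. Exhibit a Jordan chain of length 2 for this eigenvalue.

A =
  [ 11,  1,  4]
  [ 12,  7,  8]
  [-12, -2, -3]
A Jordan chain for λ = 5 of length 2:
v_1 = (6, 12, -12)ᵀ
v_2 = (1, 0, 0)ᵀ

Let N = A − (5)·I. We want v_2 with N^2 v_2 = 0 but N^1 v_2 ≠ 0; then v_{j-1} := N · v_j for j = 2, …, 2.

Pick v_2 = (1, 0, 0)ᵀ.
Then v_1 = N · v_2 = (6, 12, -12)ᵀ.

Sanity check: (A − (5)·I) v_1 = (0, 0, 0)ᵀ = 0. ✓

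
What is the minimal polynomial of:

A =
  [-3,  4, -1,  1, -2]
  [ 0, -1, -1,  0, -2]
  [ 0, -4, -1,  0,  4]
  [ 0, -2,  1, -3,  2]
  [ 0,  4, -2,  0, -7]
x^3 + 9*x^2 + 27*x + 27

The characteristic polynomial is χ_A(x) = (x + 3)^5, so the eigenvalues are known. The minimal polynomial is
  m_A(x) = Π_λ (x − λ)^{k_λ}
where k_λ is the size of the *largest* Jordan block for λ (equivalently, the smallest k with (A − λI)^k v = 0 for every generalised eigenvector v of λ).

  λ = -3: largest Jordan block has size 3, contributing (x + 3)^3

So m_A(x) = (x + 3)^3 = x^3 + 9*x^2 + 27*x + 27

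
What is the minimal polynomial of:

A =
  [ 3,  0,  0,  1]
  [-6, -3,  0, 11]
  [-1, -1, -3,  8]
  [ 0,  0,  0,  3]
x^4 - 18*x^2 + 81

The characteristic polynomial is χ_A(x) = (x - 3)^2*(x + 3)^2, so the eigenvalues are known. The minimal polynomial is
  m_A(x) = Π_λ (x − λ)^{k_λ}
where k_λ is the size of the *largest* Jordan block for λ (equivalently, the smallest k with (A − λI)^k v = 0 for every generalised eigenvector v of λ).

  λ = -3: largest Jordan block has size 2, contributing (x + 3)^2
  λ = 3: largest Jordan block has size 2, contributing (x − 3)^2

So m_A(x) = (x - 3)^2*(x + 3)^2 = x^4 - 18*x^2 + 81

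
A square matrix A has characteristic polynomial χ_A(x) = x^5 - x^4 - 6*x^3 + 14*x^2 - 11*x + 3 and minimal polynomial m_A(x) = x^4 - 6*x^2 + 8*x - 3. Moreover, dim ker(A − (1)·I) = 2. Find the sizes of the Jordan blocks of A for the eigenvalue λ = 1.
Block sizes for λ = 1: [3, 1]

Step 1 — from the characteristic polynomial, algebraic multiplicity of λ = 1 is 4. From dim ker(A − (1)·I) = 2, there are exactly 2 Jordan blocks for λ = 1.
Step 2 — from the minimal polynomial, the factor (x − 1)^3 tells us the largest block for λ = 1 has size 3.
Step 3 — with total size 4, 2 blocks, and largest block 3, the block sizes (in nonincreasing order) are [3, 1].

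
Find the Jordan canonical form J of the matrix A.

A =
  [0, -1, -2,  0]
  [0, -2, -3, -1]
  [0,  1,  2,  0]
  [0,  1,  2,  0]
J_3(0) ⊕ J_1(0)

The characteristic polynomial is
  det(x·I − A) = x^4

Eigenvalues and multiplicities (the geometric multiplicity of λ is n − rank(A − λI), which equals the number of Jordan blocks for λ):
  λ = 0: algebraic multiplicity = 4, geometric multiplicity = 2

Determining the block sizes for each eigenvalue:
  λ = 0: with am = 4 and gm = 2, the partition is not yet determined (e.g. several partitions of 4 into 2 parts exist). Let N = A − (0)·I. Computing rank(N^1) = 2, rank(N^2) = 1, rank(N^3) = 0; the number of blocks of size ≥ j is rank(N^{j−1}) − rank(N^j), giving [2, 1, 1]. So we have 1 block(s) of size 3, 1 block(s) of size 1 → block sizes [3, 1]

Assembling the blocks gives a Jordan form
J =
  [0, 1, 0, 0]
  [0, 0, 1, 0]
  [0, 0, 0, 0]
  [0, 0, 0, 0]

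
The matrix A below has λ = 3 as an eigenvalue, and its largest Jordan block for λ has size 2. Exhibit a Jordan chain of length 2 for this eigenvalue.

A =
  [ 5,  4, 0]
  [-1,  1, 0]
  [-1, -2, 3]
A Jordan chain for λ = 3 of length 2:
v_1 = (2, -1, -1)ᵀ
v_2 = (1, 0, 0)ᵀ

Let N = A − (3)·I. We want v_2 with N^2 v_2 = 0 but N^1 v_2 ≠ 0; then v_{j-1} := N · v_j for j = 2, …, 2.

Pick v_2 = (1, 0, 0)ᵀ.
Then v_1 = N · v_2 = (2, -1, -1)ᵀ.

Sanity check: (A − (3)·I) v_1 = (0, 0, 0)ᵀ = 0. ✓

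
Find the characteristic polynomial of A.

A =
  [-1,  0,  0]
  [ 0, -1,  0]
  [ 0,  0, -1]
x^3 + 3*x^2 + 3*x + 1

Expanding det(x·I − A) (e.g. by cofactor expansion or by noting that A is similar to its Jordan form J, which has the same characteristic polynomial as A) gives
  χ_A(x) = x^3 + 3*x^2 + 3*x + 1
which factors as (x + 1)^3. The eigenvalues (with algebraic multiplicities) are λ = -1 with multiplicity 3.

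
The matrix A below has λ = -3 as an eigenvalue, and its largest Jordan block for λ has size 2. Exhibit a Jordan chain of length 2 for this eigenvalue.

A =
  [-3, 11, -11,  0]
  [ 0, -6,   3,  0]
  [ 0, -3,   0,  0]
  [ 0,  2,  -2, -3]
A Jordan chain for λ = -3 of length 2:
v_1 = (11, -3, -3, 2)ᵀ
v_2 = (0, 1, 0, 0)ᵀ

Let N = A − (-3)·I. We want v_2 with N^2 v_2 = 0 but N^1 v_2 ≠ 0; then v_{j-1} := N · v_j for j = 2, …, 2.

Pick v_2 = (0, 1, 0, 0)ᵀ.
Then v_1 = N · v_2 = (11, -3, -3, 2)ᵀ.

Sanity check: (A − (-3)·I) v_1 = (0, 0, 0, 0)ᵀ = 0. ✓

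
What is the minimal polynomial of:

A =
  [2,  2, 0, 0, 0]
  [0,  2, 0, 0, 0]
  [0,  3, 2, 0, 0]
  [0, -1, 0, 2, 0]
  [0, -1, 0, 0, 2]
x^2 - 4*x + 4

The characteristic polynomial is χ_A(x) = (x - 2)^5, so the eigenvalues are known. The minimal polynomial is
  m_A(x) = Π_λ (x − λ)^{k_λ}
where k_λ is the size of the *largest* Jordan block for λ (equivalently, the smallest k with (A − λI)^k v = 0 for every generalised eigenvector v of λ).

  λ = 2: largest Jordan block has size 2, contributing (x − 2)^2

So m_A(x) = (x - 2)^2 = x^2 - 4*x + 4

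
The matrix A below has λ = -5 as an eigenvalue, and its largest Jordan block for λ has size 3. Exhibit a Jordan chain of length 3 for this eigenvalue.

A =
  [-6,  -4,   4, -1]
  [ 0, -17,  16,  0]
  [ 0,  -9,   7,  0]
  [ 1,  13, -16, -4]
A Jordan chain for λ = -5 of length 3:
v_1 = (3, 0, 0, -3)ᵀ
v_2 = (-4, -12, -9, 13)ᵀ
v_3 = (0, 1, 0, 0)ᵀ

Let N = A − (-5)·I. We want v_3 with N^3 v_3 = 0 but N^2 v_3 ≠ 0; then v_{j-1} := N · v_j for j = 3, …, 2.

Pick v_3 = (0, 1, 0, 0)ᵀ.
Then v_2 = N · v_3 = (-4, -12, -9, 13)ᵀ.
Then v_1 = N · v_2 = (3, 0, 0, -3)ᵀ.

Sanity check: (A − (-5)·I) v_1 = (0, 0, 0, 0)ᵀ = 0. ✓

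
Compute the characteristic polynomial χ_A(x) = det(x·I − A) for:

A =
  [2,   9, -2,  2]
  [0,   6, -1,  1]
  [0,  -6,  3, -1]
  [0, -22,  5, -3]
x^4 - 8*x^3 + 24*x^2 - 32*x + 16

Expanding det(x·I − A) (e.g. by cofactor expansion or by noting that A is similar to its Jordan form J, which has the same characteristic polynomial as A) gives
  χ_A(x) = x^4 - 8*x^3 + 24*x^2 - 32*x + 16
which factors as (x - 2)^4. The eigenvalues (with algebraic multiplicities) are λ = 2 with multiplicity 4.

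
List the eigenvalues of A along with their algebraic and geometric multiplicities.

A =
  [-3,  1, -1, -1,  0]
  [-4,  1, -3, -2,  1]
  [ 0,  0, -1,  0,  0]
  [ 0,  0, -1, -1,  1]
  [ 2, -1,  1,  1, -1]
λ = -1: alg = 5, geom = 3

Step 1 — factor the characteristic polynomial to read off the algebraic multiplicities:
  χ_A(x) = (x + 1)^5

Step 2 — compute geometric multiplicities via the rank-nullity identity g(λ) = n − rank(A − λI):
  rank(A − (-1)·I) = 2, so dim ker(A − (-1)·I) = n − 2 = 3

Summary:
  λ = -1: algebraic multiplicity = 5, geometric multiplicity = 3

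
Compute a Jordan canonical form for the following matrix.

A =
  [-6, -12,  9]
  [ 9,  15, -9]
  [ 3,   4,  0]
J_2(3) ⊕ J_1(3)

The characteristic polynomial is
  det(x·I − A) = x^3 - 9*x^2 + 27*x - 27 = (x - 3)^3

Eigenvalues and multiplicities (the geometric multiplicity of λ is n − rank(A − λI), which equals the number of Jordan blocks for λ):
  λ = 3: algebraic multiplicity = 3, geometric multiplicity = 2

Determining the block sizes for each eigenvalue:
  λ = 3: 2 blocks summing to 3 forces exactly one block of size 2 and the rest size 1 → block sizes [2, 1]

Assembling the blocks gives a Jordan form
J =
  [3, 1, 0]
  [0, 3, 0]
  [0, 0, 3]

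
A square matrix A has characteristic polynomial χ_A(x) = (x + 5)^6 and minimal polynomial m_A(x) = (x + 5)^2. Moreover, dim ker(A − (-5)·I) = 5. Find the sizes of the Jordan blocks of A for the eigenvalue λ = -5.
Block sizes for λ = -5: [2, 1, 1, 1, 1]

Step 1 — from the characteristic polynomial, algebraic multiplicity of λ = -5 is 6. From dim ker(A − (-5)·I) = 5, there are exactly 5 Jordan blocks for λ = -5.
Step 2 — from the minimal polynomial, the factor (x + 5)^2 tells us the largest block for λ = -5 has size 2.
Step 3 — with total size 6, 5 blocks, and largest block 2, the block sizes (in nonincreasing order) are [2, 1, 1, 1, 1].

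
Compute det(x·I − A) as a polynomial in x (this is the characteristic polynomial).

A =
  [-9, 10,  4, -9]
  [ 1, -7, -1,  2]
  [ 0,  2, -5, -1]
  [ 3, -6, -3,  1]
x^4 + 20*x^3 + 150*x^2 + 500*x + 625

Expanding det(x·I − A) (e.g. by cofactor expansion or by noting that A is similar to its Jordan form J, which has the same characteristic polynomial as A) gives
  χ_A(x) = x^4 + 20*x^3 + 150*x^2 + 500*x + 625
which factors as (x + 5)^4. The eigenvalues (with algebraic multiplicities) are λ = -5 with multiplicity 4.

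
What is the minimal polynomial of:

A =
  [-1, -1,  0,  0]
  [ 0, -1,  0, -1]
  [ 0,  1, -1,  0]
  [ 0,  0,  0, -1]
x^3 + 3*x^2 + 3*x + 1

The characteristic polynomial is χ_A(x) = (x + 1)^4, so the eigenvalues are known. The minimal polynomial is
  m_A(x) = Π_λ (x − λ)^{k_λ}
where k_λ is the size of the *largest* Jordan block for λ (equivalently, the smallest k with (A − λI)^k v = 0 for every generalised eigenvector v of λ).

  λ = -1: largest Jordan block has size 3, contributing (x + 1)^3

So m_A(x) = (x + 1)^3 = x^3 + 3*x^2 + 3*x + 1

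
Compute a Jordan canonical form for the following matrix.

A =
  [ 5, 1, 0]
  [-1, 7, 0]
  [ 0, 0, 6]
J_2(6) ⊕ J_1(6)

The characteristic polynomial is
  det(x·I − A) = x^3 - 18*x^2 + 108*x - 216 = (x - 6)^3

Eigenvalues and multiplicities (the geometric multiplicity of λ is n − rank(A − λI), which equals the number of Jordan blocks for λ):
  λ = 6: algebraic multiplicity = 3, geometric multiplicity = 2

Determining the block sizes for each eigenvalue:
  λ = 6: 2 blocks summing to 3 forces exactly one block of size 2 and the rest size 1 → block sizes [2, 1]

Assembling the blocks gives a Jordan form
J =
  [6, 1, 0]
  [0, 6, 0]
  [0, 0, 6]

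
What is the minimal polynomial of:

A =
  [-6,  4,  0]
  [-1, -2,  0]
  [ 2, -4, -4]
x^2 + 8*x + 16

The characteristic polynomial is χ_A(x) = (x + 4)^3, so the eigenvalues are known. The minimal polynomial is
  m_A(x) = Π_λ (x − λ)^{k_λ}
where k_λ is the size of the *largest* Jordan block for λ (equivalently, the smallest k with (A − λI)^k v = 0 for every generalised eigenvector v of λ).

  λ = -4: largest Jordan block has size 2, contributing (x + 4)^2

So m_A(x) = (x + 4)^2 = x^2 + 8*x + 16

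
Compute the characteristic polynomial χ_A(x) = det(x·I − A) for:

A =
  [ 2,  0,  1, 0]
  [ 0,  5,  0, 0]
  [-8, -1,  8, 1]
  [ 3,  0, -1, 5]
x^4 - 20*x^3 + 150*x^2 - 500*x + 625

Expanding det(x·I − A) (e.g. by cofactor expansion or by noting that A is similar to its Jordan form J, which has the same characteristic polynomial as A) gives
  χ_A(x) = x^4 - 20*x^3 + 150*x^2 - 500*x + 625
which factors as (x - 5)^4. The eigenvalues (with algebraic multiplicities) are λ = 5 with multiplicity 4.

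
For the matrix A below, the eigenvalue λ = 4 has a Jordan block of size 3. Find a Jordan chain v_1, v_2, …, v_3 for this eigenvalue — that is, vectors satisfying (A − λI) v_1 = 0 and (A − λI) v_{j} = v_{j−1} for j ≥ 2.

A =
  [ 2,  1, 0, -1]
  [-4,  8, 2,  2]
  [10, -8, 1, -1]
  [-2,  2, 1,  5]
A Jordan chain for λ = 4 of length 3:
v_1 = (2, 8, -16, 4)ᵀ
v_2 = (-2, -4, 10, -2)ᵀ
v_3 = (1, 0, 0, 0)ᵀ

Let N = A − (4)·I. We want v_3 with N^3 v_3 = 0 but N^2 v_3 ≠ 0; then v_{j-1} := N · v_j for j = 3, …, 2.

Pick v_3 = (1, 0, 0, 0)ᵀ.
Then v_2 = N · v_3 = (-2, -4, 10, -2)ᵀ.
Then v_1 = N · v_2 = (2, 8, -16, 4)ᵀ.

Sanity check: (A − (4)·I) v_1 = (0, 0, 0, 0)ᵀ = 0. ✓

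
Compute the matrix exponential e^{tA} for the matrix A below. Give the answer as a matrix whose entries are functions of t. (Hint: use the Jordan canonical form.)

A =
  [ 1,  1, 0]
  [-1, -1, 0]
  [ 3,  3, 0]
e^{tA} =
  [t + 1, t, 0]
  [-t, 1 - t, 0]
  [3*t, 3*t, 1]

Strategy: write A = P · J · P⁻¹ where J is a Jordan canonical form, so e^{tA} = P · e^{tJ} · P⁻¹, and e^{tJ} can be computed block-by-block.

A has Jordan form
J =
  [0, 1, 0]
  [0, 0, 0]
  [0, 0, 0]
(up to reordering of blocks).

Per-block formulas:
  For a 1×1 block at λ = 0: exp(t · [0]) = [e^(0t)].
  For a 2×2 Jordan block J_2(0): exp(t · J_2(0)) = e^(0t)·(I + t·N), where N is the 2×2 nilpotent shift.

After assembling e^{tJ} and conjugating by P, we get:

e^{tA} =
  [t + 1, t, 0]
  [-t, 1 - t, 0]
  [3*t, 3*t, 1]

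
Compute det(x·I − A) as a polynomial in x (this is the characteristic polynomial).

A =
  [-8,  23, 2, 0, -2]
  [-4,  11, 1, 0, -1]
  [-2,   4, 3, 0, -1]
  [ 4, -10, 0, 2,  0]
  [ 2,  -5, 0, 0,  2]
x^5 - 10*x^4 + 40*x^3 - 80*x^2 + 80*x - 32

Expanding det(x·I − A) (e.g. by cofactor expansion or by noting that A is similar to its Jordan form J, which has the same characteristic polynomial as A) gives
  χ_A(x) = x^5 - 10*x^4 + 40*x^3 - 80*x^2 + 80*x - 32
which factors as (x - 2)^5. The eigenvalues (with algebraic multiplicities) are λ = 2 with multiplicity 5.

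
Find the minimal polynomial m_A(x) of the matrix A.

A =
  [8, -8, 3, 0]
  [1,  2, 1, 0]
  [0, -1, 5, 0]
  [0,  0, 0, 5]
x^3 - 15*x^2 + 75*x - 125

The characteristic polynomial is χ_A(x) = (x - 5)^4, so the eigenvalues are known. The minimal polynomial is
  m_A(x) = Π_λ (x − λ)^{k_λ}
where k_λ is the size of the *largest* Jordan block for λ (equivalently, the smallest k with (A − λI)^k v = 0 for every generalised eigenvector v of λ).

  λ = 5: largest Jordan block has size 3, contributing (x − 5)^3

So m_A(x) = (x - 5)^3 = x^3 - 15*x^2 + 75*x - 125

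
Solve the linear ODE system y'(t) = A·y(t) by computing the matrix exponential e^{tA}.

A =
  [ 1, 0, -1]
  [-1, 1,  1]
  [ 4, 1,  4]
e^{tA} =
  [-3*t^2*exp(2*t)/2 - t*exp(2*t) + exp(2*t), -t^2*exp(2*t)/2, -t^2*exp(2*t)/2 - t*exp(2*t)]
  [3*t^2*exp(2*t) - t*exp(2*t), t^2*exp(2*t) - t*exp(2*t) + exp(2*t), t^2*exp(2*t) + t*exp(2*t)]
  [3*t^2*exp(2*t)/2 + 4*t*exp(2*t), t^2*exp(2*t)/2 + t*exp(2*t), t^2*exp(2*t)/2 + 2*t*exp(2*t) + exp(2*t)]

Strategy: write A = P · J · P⁻¹ where J is a Jordan canonical form, so e^{tA} = P · e^{tJ} · P⁻¹, and e^{tJ} can be computed block-by-block.

A has Jordan form
J =
  [2, 1, 0]
  [0, 2, 1]
  [0, 0, 2]
(up to reordering of blocks).

Per-block formulas:
  For a 3×3 Jordan block J_3(2): exp(t · J_3(2)) = e^(2t)·(I + t·N + (t^2/2)·N^2), where N is the 3×3 nilpotent shift.

After assembling e^{tJ} and conjugating by P, we get:

e^{tA} =
  [-3*t^2*exp(2*t)/2 - t*exp(2*t) + exp(2*t), -t^2*exp(2*t)/2, -t^2*exp(2*t)/2 - t*exp(2*t)]
  [3*t^2*exp(2*t) - t*exp(2*t), t^2*exp(2*t) - t*exp(2*t) + exp(2*t), t^2*exp(2*t) + t*exp(2*t)]
  [3*t^2*exp(2*t)/2 + 4*t*exp(2*t), t^2*exp(2*t)/2 + t*exp(2*t), t^2*exp(2*t)/2 + 2*t*exp(2*t) + exp(2*t)]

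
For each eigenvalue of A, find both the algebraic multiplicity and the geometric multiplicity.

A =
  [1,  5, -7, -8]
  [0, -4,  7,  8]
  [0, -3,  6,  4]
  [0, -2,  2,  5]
λ = 1: alg = 2, geom = 2; λ = 3: alg = 2, geom = 1

Step 1 — factor the characteristic polynomial to read off the algebraic multiplicities:
  χ_A(x) = (x - 3)^2*(x - 1)^2

Step 2 — compute geometric multiplicities via the rank-nullity identity g(λ) = n − rank(A − λI):
  rank(A − (1)·I) = 2, so dim ker(A − (1)·I) = n − 2 = 2
  rank(A − (3)·I) = 3, so dim ker(A − (3)·I) = n − 3 = 1

Summary:
  λ = 1: algebraic multiplicity = 2, geometric multiplicity = 2
  λ = 3: algebraic multiplicity = 2, geometric multiplicity = 1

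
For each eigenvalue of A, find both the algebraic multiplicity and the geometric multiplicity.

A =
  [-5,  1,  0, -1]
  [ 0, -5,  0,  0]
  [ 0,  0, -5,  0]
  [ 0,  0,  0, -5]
λ = -5: alg = 4, geom = 3

Step 1 — factor the characteristic polynomial to read off the algebraic multiplicities:
  χ_A(x) = (x + 5)^4

Step 2 — compute geometric multiplicities via the rank-nullity identity g(λ) = n − rank(A − λI):
  rank(A − (-5)·I) = 1, so dim ker(A − (-5)·I) = n − 1 = 3

Summary:
  λ = -5: algebraic multiplicity = 4, geometric multiplicity = 3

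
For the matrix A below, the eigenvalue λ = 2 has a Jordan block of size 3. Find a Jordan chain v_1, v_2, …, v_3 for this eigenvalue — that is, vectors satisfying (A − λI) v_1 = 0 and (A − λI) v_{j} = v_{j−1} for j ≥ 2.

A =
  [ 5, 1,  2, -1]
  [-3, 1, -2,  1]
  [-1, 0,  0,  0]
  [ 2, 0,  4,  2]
A Jordan chain for λ = 2 of length 3:
v_1 = (2, -2, -1, 2)ᵀ
v_2 = (3, -3, -1, 2)ᵀ
v_3 = (1, 0, 0, 0)ᵀ

Let N = A − (2)·I. We want v_3 with N^3 v_3 = 0 but N^2 v_3 ≠ 0; then v_{j-1} := N · v_j for j = 3, …, 2.

Pick v_3 = (1, 0, 0, 0)ᵀ.
Then v_2 = N · v_3 = (3, -3, -1, 2)ᵀ.
Then v_1 = N · v_2 = (2, -2, -1, 2)ᵀ.

Sanity check: (A − (2)·I) v_1 = (0, 0, 0, 0)ᵀ = 0. ✓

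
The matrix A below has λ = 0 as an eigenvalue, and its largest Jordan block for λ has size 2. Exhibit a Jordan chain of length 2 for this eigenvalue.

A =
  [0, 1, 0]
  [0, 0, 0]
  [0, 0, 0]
A Jordan chain for λ = 0 of length 2:
v_1 = (1, 0, 0)ᵀ
v_2 = (0, 1, 0)ᵀ

Let N = A − (0)·I. We want v_2 with N^2 v_2 = 0 but N^1 v_2 ≠ 0; then v_{j-1} := N · v_j for j = 2, …, 2.

Pick v_2 = (0, 1, 0)ᵀ.
Then v_1 = N · v_2 = (1, 0, 0)ᵀ.

Sanity check: (A − (0)·I) v_1 = (0, 0, 0)ᵀ = 0. ✓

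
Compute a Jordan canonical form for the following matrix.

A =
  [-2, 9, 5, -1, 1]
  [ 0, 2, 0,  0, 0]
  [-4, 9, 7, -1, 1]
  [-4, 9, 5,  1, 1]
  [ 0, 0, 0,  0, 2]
J_2(2) ⊕ J_1(2) ⊕ J_1(2) ⊕ J_1(2)

The characteristic polynomial is
  det(x·I − A) = x^5 - 10*x^4 + 40*x^3 - 80*x^2 + 80*x - 32 = (x - 2)^5

Eigenvalues and multiplicities (the geometric multiplicity of λ is n − rank(A − λI), which equals the number of Jordan blocks for λ):
  λ = 2: algebraic multiplicity = 5, geometric multiplicity = 4

Determining the block sizes for each eigenvalue:
  λ = 2: 4 blocks summing to 5 forces exactly one block of size 2 and the rest size 1 → block sizes [2, 1, 1, 1]

Assembling the blocks gives a Jordan form
J =
  [2, 1, 0, 0, 0]
  [0, 2, 0, 0, 0]
  [0, 0, 2, 0, 0]
  [0, 0, 0, 2, 0]
  [0, 0, 0, 0, 2]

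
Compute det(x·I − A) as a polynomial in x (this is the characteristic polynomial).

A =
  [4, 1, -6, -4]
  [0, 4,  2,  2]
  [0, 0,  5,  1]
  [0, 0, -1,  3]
x^4 - 16*x^3 + 96*x^2 - 256*x + 256

Expanding det(x·I − A) (e.g. by cofactor expansion or by noting that A is similar to its Jordan form J, which has the same characteristic polynomial as A) gives
  χ_A(x) = x^4 - 16*x^3 + 96*x^2 - 256*x + 256
which factors as (x - 4)^4. The eigenvalues (with algebraic multiplicities) are λ = 4 with multiplicity 4.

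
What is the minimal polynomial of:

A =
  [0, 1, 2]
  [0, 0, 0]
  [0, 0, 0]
x^2

The characteristic polynomial is χ_A(x) = x^3, so the eigenvalues are known. The minimal polynomial is
  m_A(x) = Π_λ (x − λ)^{k_λ}
where k_λ is the size of the *largest* Jordan block for λ (equivalently, the smallest k with (A − λI)^k v = 0 for every generalised eigenvector v of λ).

  λ = 0: largest Jordan block has size 2, contributing (x − 0)^2

So m_A(x) = x^2 = x^2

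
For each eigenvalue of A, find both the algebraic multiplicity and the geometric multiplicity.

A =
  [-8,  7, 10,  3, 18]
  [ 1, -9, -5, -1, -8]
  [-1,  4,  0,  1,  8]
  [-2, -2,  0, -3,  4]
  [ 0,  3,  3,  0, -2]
λ = -5: alg = 4, geom = 2; λ = -2: alg = 1, geom = 1

Step 1 — factor the characteristic polynomial to read off the algebraic multiplicities:
  χ_A(x) = (x + 2)*(x + 5)^4

Step 2 — compute geometric multiplicities via the rank-nullity identity g(λ) = n − rank(A − λI):
  rank(A − (-5)·I) = 3, so dim ker(A − (-5)·I) = n − 3 = 2
  rank(A − (-2)·I) = 4, so dim ker(A − (-2)·I) = n − 4 = 1

Summary:
  λ = -5: algebraic multiplicity = 4, geometric multiplicity = 2
  λ = -2: algebraic multiplicity = 1, geometric multiplicity = 1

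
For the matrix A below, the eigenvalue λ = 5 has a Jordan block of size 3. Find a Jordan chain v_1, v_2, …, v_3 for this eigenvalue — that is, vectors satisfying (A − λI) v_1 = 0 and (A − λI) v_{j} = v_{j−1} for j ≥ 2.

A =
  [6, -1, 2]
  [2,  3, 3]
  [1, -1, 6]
A Jordan chain for λ = 5 of length 3:
v_1 = (1, 1, 0)ᵀ
v_2 = (1, 2, 1)ᵀ
v_3 = (1, 0, 0)ᵀ

Let N = A − (5)·I. We want v_3 with N^3 v_3 = 0 but N^2 v_3 ≠ 0; then v_{j-1} := N · v_j for j = 3, …, 2.

Pick v_3 = (1, 0, 0)ᵀ.
Then v_2 = N · v_3 = (1, 2, 1)ᵀ.
Then v_1 = N · v_2 = (1, 1, 0)ᵀ.

Sanity check: (A − (5)·I) v_1 = (0, 0, 0)ᵀ = 0. ✓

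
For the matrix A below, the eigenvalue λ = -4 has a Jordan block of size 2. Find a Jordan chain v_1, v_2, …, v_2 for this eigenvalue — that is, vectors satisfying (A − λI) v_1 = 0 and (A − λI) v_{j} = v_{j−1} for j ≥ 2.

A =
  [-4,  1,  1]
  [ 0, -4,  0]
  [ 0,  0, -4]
A Jordan chain for λ = -4 of length 2:
v_1 = (1, 0, 0)ᵀ
v_2 = (0, 1, 0)ᵀ

Let N = A − (-4)·I. We want v_2 with N^2 v_2 = 0 but N^1 v_2 ≠ 0; then v_{j-1} := N · v_j for j = 2, …, 2.

Pick v_2 = (0, 1, 0)ᵀ.
Then v_1 = N · v_2 = (1, 0, 0)ᵀ.

Sanity check: (A − (-4)·I) v_1 = (0, 0, 0)ᵀ = 0. ✓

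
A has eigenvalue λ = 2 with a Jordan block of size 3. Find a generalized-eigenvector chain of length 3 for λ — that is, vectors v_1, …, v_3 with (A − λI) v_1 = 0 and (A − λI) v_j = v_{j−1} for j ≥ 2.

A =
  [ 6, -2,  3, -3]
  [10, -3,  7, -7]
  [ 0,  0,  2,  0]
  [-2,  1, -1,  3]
A Jordan chain for λ = 2 of length 3:
v_1 = (2, 4, 0, 0)ᵀ
v_2 = (4, 10, 0, -2)ᵀ
v_3 = (1, 0, 0, 0)ᵀ

Let N = A − (2)·I. We want v_3 with N^3 v_3 = 0 but N^2 v_3 ≠ 0; then v_{j-1} := N · v_j for j = 3, …, 2.

Pick v_3 = (1, 0, 0, 0)ᵀ.
Then v_2 = N · v_3 = (4, 10, 0, -2)ᵀ.
Then v_1 = N · v_2 = (2, 4, 0, 0)ᵀ.

Sanity check: (A − (2)·I) v_1 = (0, 0, 0, 0)ᵀ = 0. ✓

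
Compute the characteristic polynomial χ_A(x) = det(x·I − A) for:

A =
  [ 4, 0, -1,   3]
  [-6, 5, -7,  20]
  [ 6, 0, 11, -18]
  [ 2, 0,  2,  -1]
x^4 - 19*x^3 + 135*x^2 - 425*x + 500

Expanding det(x·I − A) (e.g. by cofactor expansion or by noting that A is similar to its Jordan form J, which has the same characteristic polynomial as A) gives
  χ_A(x) = x^4 - 19*x^3 + 135*x^2 - 425*x + 500
which factors as (x - 5)^3*(x - 4). The eigenvalues (with algebraic multiplicities) are λ = 4 with multiplicity 1, λ = 5 with multiplicity 3.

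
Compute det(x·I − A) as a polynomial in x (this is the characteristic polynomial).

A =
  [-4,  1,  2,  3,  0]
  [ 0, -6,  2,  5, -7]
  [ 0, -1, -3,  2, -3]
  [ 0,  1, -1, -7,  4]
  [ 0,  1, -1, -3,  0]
x^5 + 20*x^4 + 160*x^3 + 640*x^2 + 1280*x + 1024

Expanding det(x·I − A) (e.g. by cofactor expansion or by noting that A is similar to its Jordan form J, which has the same characteristic polynomial as A) gives
  χ_A(x) = x^5 + 20*x^4 + 160*x^3 + 640*x^2 + 1280*x + 1024
which factors as (x + 4)^5. The eigenvalues (with algebraic multiplicities) are λ = -4 with multiplicity 5.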